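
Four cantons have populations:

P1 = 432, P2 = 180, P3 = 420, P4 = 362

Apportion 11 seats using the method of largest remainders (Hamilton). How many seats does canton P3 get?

Total 1394; standard divisor 1394/11 ≈ 126.727.
Standard quotas: P1 3.409, P2 1.420, P3 3.314, P4 2.857.
Lower quotas: P1 3, P2 1, P3 3, P4 2 (sum 9, leaving 2 seats).
Remainders in descending order: P4 0.857, P2 0.420, P1 0.409, P3 0.314.
The surplus seats go to P4, P2.
P3 receives 3.

3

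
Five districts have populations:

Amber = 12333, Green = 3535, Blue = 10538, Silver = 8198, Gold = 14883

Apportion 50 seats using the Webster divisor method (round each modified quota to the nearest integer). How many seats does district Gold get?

15

Standard divisor 49487/50 ≈ 989.74; standard quotas: Amber 12.461, Green 3.572, Blue 10.647, Silver 8.283, Gold 15.037.
Rounding to the nearest integer gives Amber 12, Green 4, Blue 11, Silver 8, Gold 15 — total 50, matching the house size, so no adjustment is needed.
Gold receives 15.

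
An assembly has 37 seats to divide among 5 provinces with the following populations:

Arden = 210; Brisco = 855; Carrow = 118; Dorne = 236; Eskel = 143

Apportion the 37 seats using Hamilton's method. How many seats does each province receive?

Standard divisor: 1562 ÷ 37 ≈ 42.216.
Standard quotas: Arden 4.974, Brisco 20.253, Carrow 2.795, Dorne 5.590, Eskel 3.387.
Lower quotas: Arden 4, Brisco 20, Carrow 2, Dorne 5, Eskel 3 (sum 34, leaving 3 seats).
Remainders in descending order: Arden 0.974, Carrow 0.795, Dorne 0.590, Eskel 0.387, Brisco 0.253.
Largest remainders: Arden, Carrow, Dorne receive the extra seats.

Arden=5; Brisco=20; Carrow=3; Dorne=6; Eskel=3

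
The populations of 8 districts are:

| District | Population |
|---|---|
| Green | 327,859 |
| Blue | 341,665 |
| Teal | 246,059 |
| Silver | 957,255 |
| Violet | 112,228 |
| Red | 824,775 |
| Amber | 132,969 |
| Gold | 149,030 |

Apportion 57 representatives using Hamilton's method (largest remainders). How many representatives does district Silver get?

18

Standard divisor: 3091840 ÷ 57 ≈ 54242.807.
Standard quotas: Green 6.0443, Blue 6.2988, Teal 4.5363, Silver 17.6476, Violet 2.0690, Red 15.2052, Amber 2.4514, Gold 2.7475.
Lower quotas: Green 6, Blue 6, Teal 4, Silver 17, Violet 2, Red 15, Amber 2, Gold 2 (sum 54, leaving 3 seats).
Remainders in descending order: Gold 0.7475, Silver 0.6476, Teal 0.5363, Amber 0.4514, Blue 0.2988, Red 0.2052, Violet 0.0690, Green 0.0443.
The surplus seats go to Gold, Silver, Teal.
Silver receives 18.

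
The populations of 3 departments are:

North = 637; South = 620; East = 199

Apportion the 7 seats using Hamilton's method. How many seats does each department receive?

Total 1456; standard divisor 1456/7 = 208.
Standard quotas: North 3.062, South 2.981, East 0.957.
Lower quotas: North 3, South 2, East 0 (sum 5, leaving 2 seats).
Remainders in descending order: South 0.981, East 0.957, North 0.062.
The surplus seats go to South, East.

North 3, South 3, East 1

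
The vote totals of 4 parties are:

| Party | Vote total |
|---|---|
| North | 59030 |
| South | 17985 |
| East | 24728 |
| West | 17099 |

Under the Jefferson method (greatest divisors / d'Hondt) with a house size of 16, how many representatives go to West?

Standard divisor 118842/16 ≈ 7427.625; standard quotas: North 7.947, South 2.421, East 3.329, West 2.302.
Rounding down gives 7, 2, 3, 2 = 14 seats, so the divisor must be adjusted.
With modified divisor 6400: modified quotas North 9.223, South 2.810, East 3.864, West 2.672.
Rounding down: North 9, South 2, East 3, West 2 (total 16).
West receives 2.

2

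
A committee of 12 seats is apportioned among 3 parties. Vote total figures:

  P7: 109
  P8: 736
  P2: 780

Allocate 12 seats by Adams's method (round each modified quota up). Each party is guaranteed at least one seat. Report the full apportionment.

P7 1; P8 5; P2 6

Standard divisor 1625/12 ≈ 135.417; standard quotas: P7 0.805, P8 5.435, P2 5.760.
Rounding up gives 1, 6, 6 = 13 seats, so the divisor must be adjusted.
With modified divisor 150: modified quotas P7 0.727, P8 4.907, P2 5.200.
Rounding up: P7 1, P8 5, P2 6 (total 12).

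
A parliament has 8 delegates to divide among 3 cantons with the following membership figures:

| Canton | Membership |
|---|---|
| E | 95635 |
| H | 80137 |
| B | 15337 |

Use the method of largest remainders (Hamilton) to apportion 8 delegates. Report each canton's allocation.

The standard divisor is 191109/8 ≈ 23888.625.
Standard quotas: E 4.0034, H 3.3546, B 0.6420.
Lower quotas: E 4, H 3, B 0 (sum 7, leaving 1 seat).
Remainders in descending order: B 0.6420, H 0.3546, E 0.0034.
The surplus seat goes to B.

E 4, H 3, B 1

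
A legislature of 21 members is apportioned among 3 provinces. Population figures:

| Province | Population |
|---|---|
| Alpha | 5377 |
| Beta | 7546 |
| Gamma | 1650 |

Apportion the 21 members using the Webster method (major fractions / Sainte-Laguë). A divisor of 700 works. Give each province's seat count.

Alpha: 8, Beta: 11, Gamma: 2

With modified divisor 700: modified quotas Alpha 7.681, Beta 10.780, Gamma 2.357.
Rounding to the nearest integer: Alpha 8, Beta 11, Gamma 2 (total 21).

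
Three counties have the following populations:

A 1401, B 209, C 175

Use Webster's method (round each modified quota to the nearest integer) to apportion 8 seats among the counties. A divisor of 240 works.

With modified divisor 240: modified quotas A 5.838, B 0.871, C 0.729.
Rounding to the nearest integer: A 6, B 1, C 1 (total 8).

A: 6; B: 1; C: 1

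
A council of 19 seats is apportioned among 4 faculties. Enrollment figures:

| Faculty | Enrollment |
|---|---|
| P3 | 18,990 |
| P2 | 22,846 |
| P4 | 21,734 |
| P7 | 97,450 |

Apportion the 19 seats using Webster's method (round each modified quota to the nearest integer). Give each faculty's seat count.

P3=2, P2=3, P4=3, P7=11

Standard divisor 161020/19 ≈ 8474.737; standard quotas: P3 2.241, P2 2.696, P4 2.565, P7 11.499.
Rounding to the nearest integer gives P3 2, P2 3, P4 3, P7 11 — total 19, matching the house size, so no adjustment is needed.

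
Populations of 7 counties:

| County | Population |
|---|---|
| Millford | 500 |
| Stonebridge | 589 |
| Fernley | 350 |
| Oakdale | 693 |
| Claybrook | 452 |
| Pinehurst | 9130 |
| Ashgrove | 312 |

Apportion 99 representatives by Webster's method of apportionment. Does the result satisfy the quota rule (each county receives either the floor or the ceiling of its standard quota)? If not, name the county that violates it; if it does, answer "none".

Standard quotas: Millford 4.116, Stonebridge 4.849, Fernley 2.881, Oakdale 5.705, Claybrook 3.721, Pinehurst 75.160, Ashgrove 2.568.
Webster allocation: Millford 4, Stonebridge 5, Fernley 3, Oakdale 6, Claybrook 4, Pinehurst 74, Ashgrove 3.
Pinehurst has quota 75.160 (lower 75, upper 76) but receives 74 — outside the quota interval.

Pinehurst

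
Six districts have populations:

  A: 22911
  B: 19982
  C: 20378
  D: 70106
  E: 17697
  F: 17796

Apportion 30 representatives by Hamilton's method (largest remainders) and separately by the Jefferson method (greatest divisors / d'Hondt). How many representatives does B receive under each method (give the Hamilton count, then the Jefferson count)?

Hamilton: A 4, B 4, C 4, D 12, E 3, F 3.
Jefferson: A 4, B 3, C 4, D 13, E 3, F 3.
B gets 4 under Hamilton and 3 under Jefferson.

4 and 3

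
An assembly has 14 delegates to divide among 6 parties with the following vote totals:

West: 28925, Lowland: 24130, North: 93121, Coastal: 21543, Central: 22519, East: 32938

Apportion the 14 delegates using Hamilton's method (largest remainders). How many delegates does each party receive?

West: 2, Lowland: 2, North: 6, Coastal: 1, Central: 1, East: 2

The standard divisor is 223176/14 ≈ 15941.143.
Standard quotas: West 1.8145, Lowland 1.5137, North 5.8416, Coastal 1.3514, Central 1.4126, East 2.0662.
Lower quotas: West 1, Lowland 1, North 5, Coastal 1, Central 1, East 2 (sum 11, leaving 3 seats).
Remainders in descending order: North 0.8416, West 0.8145, Lowland 0.5137, Central 0.4126, Coastal 0.3514, East 0.0662.
The surplus seats go to North, West, Lowland.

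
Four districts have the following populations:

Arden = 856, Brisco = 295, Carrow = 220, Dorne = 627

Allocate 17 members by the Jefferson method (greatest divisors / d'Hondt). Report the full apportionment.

Arden 8; Brisco 2; Carrow 2; Dorne 5

Standard divisor 1998/17 ≈ 117.529; standard quotas: Arden 7.283, Brisco 2.510, Carrow 1.872, Dorne 5.335.
Rounding down gives 7, 2, 1, 5 = 15 seats, so the divisor must be adjusted.
With modified divisor 106: modified quotas Arden 8.075, Brisco 2.783, Carrow 2.075, Dorne 5.915.
Rounding down: Arden 8, Brisco 2, Carrow 2, Dorne 5 (total 17).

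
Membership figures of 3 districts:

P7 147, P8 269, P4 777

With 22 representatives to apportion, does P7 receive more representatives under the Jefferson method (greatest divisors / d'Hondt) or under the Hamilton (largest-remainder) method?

Jefferson: P7 2, P8 5, P4 15.
Hamilton: P7 3, P8 5, P4 14.
P7 gets 2 under Jefferson and 3 under Hamilton.

Hamilton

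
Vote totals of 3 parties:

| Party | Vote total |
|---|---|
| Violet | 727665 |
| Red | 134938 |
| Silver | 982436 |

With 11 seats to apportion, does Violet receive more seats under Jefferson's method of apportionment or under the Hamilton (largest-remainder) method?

Jefferson

Jefferson: Violet 5, Red 0, Silver 6.
Hamilton: Violet 4, Red 1, Silver 6.
Violet gets 5 under Jefferson and 4 under Hamilton.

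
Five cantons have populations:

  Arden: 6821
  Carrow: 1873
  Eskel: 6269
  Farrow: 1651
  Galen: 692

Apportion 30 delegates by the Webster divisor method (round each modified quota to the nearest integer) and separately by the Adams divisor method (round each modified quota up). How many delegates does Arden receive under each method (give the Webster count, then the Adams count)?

12 and 11

Webster: Arden 12, Carrow 3, Eskel 11, Farrow 3, Galen 1.
Adams: Arden 11, Carrow 3, Eskel 11, Farrow 3, Galen 2.
Arden gets 12 under Webster and 11 under Adams.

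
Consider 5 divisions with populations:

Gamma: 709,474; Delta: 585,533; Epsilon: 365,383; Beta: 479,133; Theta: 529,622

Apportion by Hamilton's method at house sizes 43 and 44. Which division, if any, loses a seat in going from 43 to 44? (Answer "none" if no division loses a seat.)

none

At 43 seats: Gamma 11, Delta 9, Epsilon 6, Beta 8, Theta 9.
At 44 seats: Gamma 12, Delta 9, Epsilon 6, Beta 8, Theta 9.
No division's allocation decreased.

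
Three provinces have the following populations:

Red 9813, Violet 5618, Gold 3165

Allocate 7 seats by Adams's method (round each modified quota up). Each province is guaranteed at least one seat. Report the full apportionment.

Red 4, Violet 2, Gold 1

Standard divisor 18596/7 ≈ 2656.571; standard quotas: Red 3.694, Violet 2.115, Gold 1.191.
Rounding up gives 4, 3, 2 = 9 seats, so the divisor must be adjusted.
With modified divisor 3239.2: modified quotas Red 3.029, Violet 1.734, Gold 0.977.
Rounding up: Red 4, Violet 2, Gold 1 (total 7).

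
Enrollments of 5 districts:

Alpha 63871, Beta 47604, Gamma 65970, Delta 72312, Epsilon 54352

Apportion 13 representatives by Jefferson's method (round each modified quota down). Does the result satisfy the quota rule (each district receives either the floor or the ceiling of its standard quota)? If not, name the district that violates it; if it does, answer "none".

Standard quotas: Alpha 2.730, Beta 2.035, Gamma 2.820, Delta 3.091, Epsilon 2.323.
Jefferson allocation: Alpha 3, Beta 2, Gamma 3, Delta 3, Epsilon 2.
Every allocation lies between the lower and upper quota.

none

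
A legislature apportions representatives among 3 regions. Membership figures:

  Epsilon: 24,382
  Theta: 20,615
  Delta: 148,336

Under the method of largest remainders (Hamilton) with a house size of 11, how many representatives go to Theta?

Standard divisor: 193333 ÷ 11 ≈ 17575.727.
Standard quotas: Epsilon 1.3873, Theta 1.1729, Delta 8.4398.
Lower quotas: Epsilon 1, Theta 1, Delta 8 (sum 10, leaving 1 seat).
Remainders in descending order: Delta 0.4398, Epsilon 0.3873, Theta 0.1729.
The surplus seat goes to Delta.
Theta receives 1.

1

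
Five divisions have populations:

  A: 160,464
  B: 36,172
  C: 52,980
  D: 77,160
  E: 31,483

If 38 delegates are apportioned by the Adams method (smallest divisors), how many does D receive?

Standard divisor 358259/38 ≈ 9427.868; standard quotas: A 17.020, B 3.837, C 5.620, D 8.184, E 3.339.
Rounding up gives 18, 4, 6, 9, 4 = 41 seats, so the divisor must be adjusted.
With modified divisor 10300: modified quotas A 15.579, B 3.512, C 5.144, D 7.491, E 3.057.
Rounding up: A 16, B 4, C 6, D 8, E 4 (total 38).
D receives 8.

8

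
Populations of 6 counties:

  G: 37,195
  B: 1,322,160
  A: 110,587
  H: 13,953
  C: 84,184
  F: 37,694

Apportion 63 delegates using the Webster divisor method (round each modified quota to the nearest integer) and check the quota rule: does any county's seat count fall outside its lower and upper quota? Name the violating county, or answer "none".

Standard quotas: G 1.459, B 51.873, A 4.339, H 0.547, C 3.303, F 1.479.
Webster allocation: G 1, B 53, A 4, H 1, C 3, F 1.
B has quota 51.873 (lower 51, upper 52) but receives 53 — outside the quota interval.

B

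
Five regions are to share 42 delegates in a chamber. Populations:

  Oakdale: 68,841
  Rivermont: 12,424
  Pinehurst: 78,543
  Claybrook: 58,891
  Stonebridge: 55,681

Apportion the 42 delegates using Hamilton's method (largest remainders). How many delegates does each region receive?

Oakdale 11, Rivermont 2, Pinehurst 12, Claybrook 9, Stonebridge 8

Total 274380; standard divisor 274380/42 ≈ 6532.857.
Standard quotas: Oakdale 10.5377, Rivermont 1.9018, Pinehurst 12.0228, Claybrook 9.0146, Stonebridge 8.5232.
Lower quotas: Oakdale 10, Rivermont 1, Pinehurst 12, Claybrook 9, Stonebridge 8 (sum 40, leaving 2 seats).
Remainders in descending order: Rivermont 0.9018, Oakdale 0.5377, Stonebridge 0.5232, Pinehurst 0.0228, Claybrook 0.0146.
Largest remainders: Rivermont, Oakdale receive the extra seats.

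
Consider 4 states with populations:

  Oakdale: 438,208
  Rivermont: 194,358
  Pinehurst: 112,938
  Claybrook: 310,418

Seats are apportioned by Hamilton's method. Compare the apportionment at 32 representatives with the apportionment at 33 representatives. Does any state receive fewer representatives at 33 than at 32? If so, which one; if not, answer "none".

Pinehurst

At 32 seats: Oakdale 13, Rivermont 6, Pinehurst 4, Claybrook 9.
At 33 seats: Oakdale 14, Rivermont 6, Pinehurst 3, Claybrook 10.
Pinehurst drops from 4 to 3.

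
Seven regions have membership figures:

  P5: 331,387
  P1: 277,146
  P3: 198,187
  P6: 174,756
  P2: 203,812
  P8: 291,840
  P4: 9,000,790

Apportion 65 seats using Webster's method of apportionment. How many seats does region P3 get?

1

Standard divisor 10477918/65 ≈ 161198.738; standard quotas: P5 2.056, P1 1.719, P3 1.229, P6 1.084, P2 1.264, P8 1.810, P4 55.837.
Rounding to the nearest integer gives P5 2, P1 2, P3 1, P6 1, P2 1, P8 2, P4 56 — total 65, matching the house size, so no adjustment is needed.
P3 receives 1.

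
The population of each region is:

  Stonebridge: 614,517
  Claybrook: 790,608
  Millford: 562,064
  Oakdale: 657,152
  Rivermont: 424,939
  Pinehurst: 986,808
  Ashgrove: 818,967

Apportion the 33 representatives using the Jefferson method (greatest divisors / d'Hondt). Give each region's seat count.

Stonebridge=4, Claybrook=5, Millford=4, Oakdale=4, Rivermont=3, Pinehurst=7, Ashgrove=6

Standard divisor 4855055/33 ≈ 147122.879; standard quotas: Stonebridge 4.177, Claybrook 5.374, Millford 3.820, Oakdale 4.467, Rivermont 2.888, Pinehurst 6.707, Ashgrove 5.567.
Rounding down gives 4, 5, 3, 4, 2, 6, 5 = 29 seats, so the divisor must be adjusted.
With modified divisor 134100: modified quotas Stonebridge 4.583, Claybrook 5.896, Millford 4.191, Oakdale 4.900, Rivermont 3.169, Pinehurst 7.359, Ashgrove 6.107.
Rounding down: Stonebridge 4, Claybrook 5, Millford 4, Oakdale 4, Rivermont 3, Pinehurst 7, Ashgrove 6 (total 33).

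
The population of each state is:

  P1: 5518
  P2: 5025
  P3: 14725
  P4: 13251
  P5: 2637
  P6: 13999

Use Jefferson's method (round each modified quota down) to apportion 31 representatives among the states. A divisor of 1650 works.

P1 3; P2 3; P3 8; P4 8; P5 1; P6 8

With modified divisor 1650: modified quotas P1 3.344, P2 3.045, P3 8.924, P4 8.031, P5 1.598, P6 8.484.
Rounding down: P1 3, P2 3, P3 8, P4 8, P5 1, P6 8 (total 31).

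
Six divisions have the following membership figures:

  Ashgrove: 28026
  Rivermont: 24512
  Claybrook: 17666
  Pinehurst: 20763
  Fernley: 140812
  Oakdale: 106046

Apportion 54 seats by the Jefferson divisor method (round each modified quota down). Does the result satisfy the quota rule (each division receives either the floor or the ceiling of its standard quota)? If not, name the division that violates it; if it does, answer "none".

Oakdale

Standard quotas: Ashgrove 4.480, Rivermont 3.918, Claybrook 2.824, Pinehurst 3.319, Fernley 22.508, Oakdale 16.951.
Jefferson allocation: Ashgrove 4, Rivermont 4, Claybrook 2, Pinehurst 3, Fernley 23, Oakdale 18.
Oakdale has quota 16.951 (lower 16, upper 17) but receives 18 — outside the quota interval.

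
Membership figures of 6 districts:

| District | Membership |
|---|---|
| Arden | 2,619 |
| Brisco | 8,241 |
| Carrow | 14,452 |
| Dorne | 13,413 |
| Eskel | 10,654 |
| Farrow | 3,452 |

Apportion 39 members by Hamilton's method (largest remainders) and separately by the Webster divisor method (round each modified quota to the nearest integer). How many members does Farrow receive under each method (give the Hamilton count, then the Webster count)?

Hamilton: Arden 2, Brisco 6, Carrow 11, Dorne 10, Eskel 8, Farrow 2.
Webster: Arden 2, Brisco 6, Carrow 10, Dorne 10, Eskel 8, Farrow 3.
Farrow gets 2 under Hamilton and 3 under Webster.

2 and 3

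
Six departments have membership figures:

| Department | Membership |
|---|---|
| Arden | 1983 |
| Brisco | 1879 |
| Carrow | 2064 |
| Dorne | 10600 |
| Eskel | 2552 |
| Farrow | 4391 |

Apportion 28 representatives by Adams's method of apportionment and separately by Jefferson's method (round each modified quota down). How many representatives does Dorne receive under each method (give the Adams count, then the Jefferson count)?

12 and 14

Adams: Arden 3, Brisco 2, Carrow 3, Dorne 12, Eskel 3, Farrow 5.
Jefferson: Arden 2, Brisco 2, Carrow 2, Dorne 14, Eskel 3, Farrow 5.
Dorne gets 12 under Adams and 14 under Jefferson.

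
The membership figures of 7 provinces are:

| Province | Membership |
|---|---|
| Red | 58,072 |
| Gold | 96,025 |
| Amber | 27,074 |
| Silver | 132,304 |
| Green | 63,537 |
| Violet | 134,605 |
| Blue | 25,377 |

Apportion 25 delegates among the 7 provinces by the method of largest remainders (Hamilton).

Total 536994; standard divisor 536994/25 ≈ 21479.76.
Standard quotas: Red 2.7036, Gold 4.4705, Amber 1.2604, Silver 6.1595, Green 2.9580, Violet 6.2666, Blue 1.1814.
Lower quotas: Red 2, Gold 4, Amber 1, Silver 6, Green 2, Violet 6, Blue 1 (sum 22, leaving 3 seats).
Remainders in descending order: Green 0.9580, Red 0.7036, Gold 0.4705, Violet 0.2666, Amber 0.2604, Blue 0.1814, Silver 0.1595.
Largest remainders: Green, Red, Gold receive the extra seats.

Red 3, Gold 5, Amber 1, Silver 6, Green 3, Violet 6, Blue 1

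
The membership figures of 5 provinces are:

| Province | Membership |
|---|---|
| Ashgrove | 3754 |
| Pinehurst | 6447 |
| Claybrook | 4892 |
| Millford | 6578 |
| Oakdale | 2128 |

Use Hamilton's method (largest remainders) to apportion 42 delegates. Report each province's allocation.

The standard divisor is 23799/42 ≈ 566.643.
Standard quotas: Ashgrove 6.6250, Pinehurst 11.3775, Claybrook 8.6333, Millford 11.6087, Oakdale 3.7555.
Lower quotas: Ashgrove 6, Pinehurst 11, Claybrook 8, Millford 11, Oakdale 3 (sum 39, leaving 3 seats).
Remainders in descending order: Oakdale 0.7555, Claybrook 0.6333, Ashgrove 0.6250, Millford 0.6087, Pinehurst 0.3775.
The surplus seats go to Oakdale, Claybrook, Ashgrove.

Ashgrove 7; Pinehurst 11; Claybrook 9; Millford 11; Oakdale 4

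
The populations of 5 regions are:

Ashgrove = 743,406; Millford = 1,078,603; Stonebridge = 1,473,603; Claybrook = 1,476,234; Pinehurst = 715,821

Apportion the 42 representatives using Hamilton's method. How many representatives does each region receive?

Ashgrove 6, Millford 8, Stonebridge 11, Claybrook 11, Pinehurst 6

The standard divisor is 5487667/42 ≈ 130658.738.
Standard quotas: Ashgrove 5.6897, Millford 8.2551, Stonebridge 11.2783, Claybrook 11.2984, Pinehurst 5.4786.
Lower quotas: Ashgrove 5, Millford 8, Stonebridge 11, Claybrook 11, Pinehurst 5 (sum 40, leaving 2 seats).
Remainders in descending order: Ashgrove 0.6897, Pinehurst 0.4786, Claybrook 0.2984, Stonebridge 0.2783, Millford 0.2551.
Largest remainders: Ashgrove, Pinehurst receive the extra seats.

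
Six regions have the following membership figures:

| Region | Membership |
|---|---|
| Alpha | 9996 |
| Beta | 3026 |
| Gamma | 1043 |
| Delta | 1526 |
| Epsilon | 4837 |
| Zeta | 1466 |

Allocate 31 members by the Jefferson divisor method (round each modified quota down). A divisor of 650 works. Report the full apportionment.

Alpha: 15, Beta: 4, Gamma: 1, Delta: 2, Epsilon: 7, Zeta: 2

With modified divisor 650: modified quotas Alpha 15.378, Beta 4.655, Gamma 1.605, Delta 2.348, Epsilon 7.442, Zeta 2.255.
Rounding down: Alpha 15, Beta 4, Gamma 1, Delta 2, Epsilon 7, Zeta 2 (total 31).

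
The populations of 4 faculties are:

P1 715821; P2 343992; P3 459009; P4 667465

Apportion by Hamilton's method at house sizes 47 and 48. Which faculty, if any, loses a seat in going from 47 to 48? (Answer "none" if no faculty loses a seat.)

At 47 seats: P1 15, P2 8, P3 10, P4 14.
At 48 seats: P1 16, P2 7, P3 10, P4 15.
P2 drops from 8 to 7.

P2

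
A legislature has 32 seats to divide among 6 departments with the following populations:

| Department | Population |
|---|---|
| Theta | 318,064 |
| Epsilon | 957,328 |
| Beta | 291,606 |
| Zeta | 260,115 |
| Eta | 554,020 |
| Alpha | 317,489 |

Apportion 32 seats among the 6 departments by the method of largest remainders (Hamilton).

Total 2698622; standard divisor 2698622/32 ≈ 84331.938.
Standard quotas: Theta 3.7716, Epsilon 11.3519, Beta 3.4578, Zeta 3.0844, Eta 6.5695, Alpha 3.7648.
Lower quotas: Theta 3, Epsilon 11, Beta 3, Zeta 3, Eta 6, Alpha 3 (sum 29, leaving 3 seats).
Remainders in descending order: Theta 0.7716, Alpha 0.7648, Eta 0.5695, Beta 0.4578, Epsilon 0.3519, Zeta 0.0844.
Largest remainders: Theta, Alpha, Eta receive the extra seats.

Theta: 4, Epsilon: 11, Beta: 3, Zeta: 3, Eta: 7, Alpha: 4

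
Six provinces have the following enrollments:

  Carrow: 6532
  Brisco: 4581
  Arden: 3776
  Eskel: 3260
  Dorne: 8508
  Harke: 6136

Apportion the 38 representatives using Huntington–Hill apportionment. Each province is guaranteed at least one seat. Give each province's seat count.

Carrow 8, Brisco 5, Arden 4, Eskel 4, Dorne 10, Harke 7

With divisor 859: modified quotas Carrow 7.604, Brisco 5.333, Arden 4.396, Eskel 3.795, Dorne 9.905, Harke 7.143.
Geometric-mean thresholds: Carrow √(7·8)=7.483, Brisco √(5·6)=5.477, Arden √(4·5)=4.472, Eskel √(3·4)=3.464, Dorne √(9·10)=9.487, Harke √(7·8)=7.483.
Each quota rounded against its threshold gives Carrow 8, Brisco 5, Arden 4, Eskel 4, Dorne 10, Harke 7 (total 38).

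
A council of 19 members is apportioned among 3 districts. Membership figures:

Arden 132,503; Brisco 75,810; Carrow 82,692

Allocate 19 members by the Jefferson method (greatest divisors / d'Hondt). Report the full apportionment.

Standard divisor 291005/19 ≈ 15316.053; standard quotas: Arden 8.651, Brisco 4.950, Carrow 5.399.
Rounding down gives 8, 4, 5 = 17 seats, so the divisor must be adjusted.
With modified divisor 14300: modified quotas Arden 9.266, Brisco 5.301, Carrow 5.783.
Rounding down: Arden 9, Brisco 5, Carrow 5 (total 19).

Arden 9; Brisco 5; Carrow 5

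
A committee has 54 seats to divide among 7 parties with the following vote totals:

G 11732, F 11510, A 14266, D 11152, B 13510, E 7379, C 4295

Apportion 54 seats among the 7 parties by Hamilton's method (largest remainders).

G 9; F 8; A 11; D 8; B 10; E 5; C 3

Standard divisor: 73844 ÷ 54 ≈ 1367.481.
Standard quotas: G 8.5793, F 8.4169, A 10.4323, D 8.1551, B 9.8795, E 5.3961, C 3.1408.
Lower quotas: G 8, F 8, A 10, D 8, B 9, E 5, C 3 (sum 51, leaving 3 seats).
Remainders in descending order: B 0.8795, G 0.5793, A 0.4323, F 0.4169, E 0.3961, D 0.1551, C 0.1408.
Largest remainders: B, G, A receive the extra seats.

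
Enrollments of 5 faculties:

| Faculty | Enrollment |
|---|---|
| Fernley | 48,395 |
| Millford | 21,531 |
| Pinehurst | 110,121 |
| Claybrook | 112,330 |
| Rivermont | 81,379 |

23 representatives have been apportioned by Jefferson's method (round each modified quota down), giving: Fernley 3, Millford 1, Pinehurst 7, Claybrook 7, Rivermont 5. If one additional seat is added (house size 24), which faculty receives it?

Claybrook

Priority for the next seat is population ÷ (current seats + 1).
Priorities: Fernley 12098.750, Millford 10765.500, Pinehurst 13765.125, Claybrook 14041.250, Rivermont 13563.167.
Highest priority: Claybrook.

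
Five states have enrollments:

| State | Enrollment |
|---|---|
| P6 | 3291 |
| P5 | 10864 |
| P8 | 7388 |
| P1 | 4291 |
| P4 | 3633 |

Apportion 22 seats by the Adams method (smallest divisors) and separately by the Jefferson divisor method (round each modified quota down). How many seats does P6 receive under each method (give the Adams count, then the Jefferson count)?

Adams: P6 3, P5 8, P8 5, P1 3, P4 3.
Jefferson: P6 2, P5 8, P8 6, P1 3, P4 3.
P6 gets 3 under Adams and 2 under Jefferson.

3 and 2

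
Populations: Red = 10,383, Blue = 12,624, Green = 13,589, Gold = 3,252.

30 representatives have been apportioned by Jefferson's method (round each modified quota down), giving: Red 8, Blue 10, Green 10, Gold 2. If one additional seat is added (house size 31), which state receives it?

Priority for the next seat is population ÷ (current seats + 1).
Priorities: Red 1153.667, Blue 1147.636, Green 1235.364, Gold 1084.000.
Highest priority: Green.

Green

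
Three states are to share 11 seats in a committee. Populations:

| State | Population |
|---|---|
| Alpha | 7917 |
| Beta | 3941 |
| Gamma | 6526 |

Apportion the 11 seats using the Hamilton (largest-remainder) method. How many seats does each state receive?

Standard divisor: 18384 ÷ 11 ≈ 1671.273.
Standard quotas: Alpha 4.7371, Beta 2.3581, Gamma 3.9048.
Lower quotas: Alpha 4, Beta 2, Gamma 3 (sum 9, leaving 2 seats).
Remainders in descending order: Gamma 0.9048, Alpha 0.7371, Beta 0.3581.
The surplus seats go to Gamma, Alpha.

Alpha: 5, Beta: 2, Gamma: 4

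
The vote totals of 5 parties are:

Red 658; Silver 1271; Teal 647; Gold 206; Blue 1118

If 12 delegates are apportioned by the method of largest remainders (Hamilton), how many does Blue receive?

3

Total 3900; standard divisor 3900/12 = 325.
Standard quotas: Red 2.025, Silver 3.911, Teal 1.991, Gold 0.634, Blue 3.440.
Lower quotas: Red 2, Silver 3, Teal 1, Gold 0, Blue 3 (sum 9, leaving 3 seats).
Remainders in descending order: Teal 0.991, Silver 0.911, Gold 0.634, Blue 0.440, Red 0.025.
Largest remainders: Teal, Silver, Gold receive the extra seats.
Blue receives 3.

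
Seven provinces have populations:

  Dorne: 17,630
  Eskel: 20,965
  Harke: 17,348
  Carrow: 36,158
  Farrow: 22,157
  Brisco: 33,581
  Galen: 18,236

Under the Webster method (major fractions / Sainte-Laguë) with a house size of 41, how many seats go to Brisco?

8

Standard divisor 166075/41 ≈ 4050.61; standard quotas: Dorne 4.352, Eskel 5.176, Harke 4.283, Carrow 8.927, Farrow 5.470, Brisco 8.290, Galen 4.502.
Rounding to the nearest integer gives 4, 5, 4, 9, 5, 8, 5 = 40 seats, so the divisor must be adjusted.
With modified divisor 4000: modified quotas Dorne 4.407, Eskel 5.241, Harke 4.337, Carrow 9.040, Farrow 5.539, Brisco 8.395, Galen 4.559.
Rounding to the nearest integer: Dorne 4, Eskel 5, Harke 4, Carrow 9, Farrow 6, Brisco 8, Galen 5 (total 41).
Brisco receives 8.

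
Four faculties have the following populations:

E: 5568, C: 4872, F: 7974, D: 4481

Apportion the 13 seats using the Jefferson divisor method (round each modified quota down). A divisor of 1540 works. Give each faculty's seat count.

E=3, C=3, F=5, D=2

With modified divisor 1540: modified quotas E 3.616, C 3.164, F 5.178, D 2.910.
Rounding down: E 3, C 3, F 5, D 2 (total 13).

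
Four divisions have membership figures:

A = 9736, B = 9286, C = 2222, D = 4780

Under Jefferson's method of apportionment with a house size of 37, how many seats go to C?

Standard divisor 26024/37 ≈ 703.351; standard quotas: A 13.842, B 13.203, C 3.159, D 6.796.
Rounding down gives 13, 13, 3, 6 = 35 seats, so the divisor must be adjusted.
With modified divisor 670: modified quotas A 14.531, B 13.860, C 3.316, D 7.134.
Rounding down: A 14, B 13, C 3, D 7 (total 37).
C receives 3.

3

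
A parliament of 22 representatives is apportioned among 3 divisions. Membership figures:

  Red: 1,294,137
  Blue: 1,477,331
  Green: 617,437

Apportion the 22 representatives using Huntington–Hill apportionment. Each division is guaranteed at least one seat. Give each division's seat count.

With divisor 154120: modified quotas Red 8.397, Blue 9.586, Green 4.006.
Geometric-mean thresholds: Red √(8·9)=8.485, Blue √(9·10)=9.487, Green √(4·5)=4.472.
Each quota rounded against its threshold gives Red 8, Blue 10, Green 4 (total 22).

Red 8, Blue 10, Green 4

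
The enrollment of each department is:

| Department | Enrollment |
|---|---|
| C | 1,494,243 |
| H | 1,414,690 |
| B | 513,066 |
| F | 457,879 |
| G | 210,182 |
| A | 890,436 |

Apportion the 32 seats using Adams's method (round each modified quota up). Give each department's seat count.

C 9; H 9; B 3; F 3; G 2; A 6

Standard divisor 4980496/32 ≈ 155640.5; standard quotas: C 9.601, H 9.089, B 3.296, F 2.942, G 1.350, A 5.721.
Rounding up gives 10, 10, 4, 3, 2, 6 = 35 seats, so the divisor must be adjusted.
With modified divisor 173900: modified quotas C 8.593, H 8.135, B 2.950, F 2.633, G 1.209, A 5.120.
Rounding up: C 9, H 9, B 3, F 3, G 2, A 6 (total 32).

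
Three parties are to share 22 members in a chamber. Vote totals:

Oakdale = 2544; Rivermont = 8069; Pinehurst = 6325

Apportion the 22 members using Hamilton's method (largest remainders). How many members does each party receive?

Standard divisor: 16938 ÷ 22 ≈ 769.909.
Standard quotas: Oakdale 3.3043, Rivermont 10.4805, Pinehurst 8.2153.
Lower quotas: Oakdale 3, Rivermont 10, Pinehurst 8 (sum 21, leaving 1 seat).
Remainders in descending order: Rivermont 0.4805, Oakdale 0.3043, Pinehurst 0.2153.
Largest remainder: Rivermont receives the extra seat.

Oakdale=3; Rivermont=11; Pinehurst=8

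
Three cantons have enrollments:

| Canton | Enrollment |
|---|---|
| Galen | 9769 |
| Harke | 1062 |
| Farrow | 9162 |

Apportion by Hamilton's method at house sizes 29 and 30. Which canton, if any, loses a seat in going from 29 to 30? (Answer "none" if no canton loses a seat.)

Harke

At 29 seats: Galen 14, Harke 2, Farrow 13.
At 30 seats: Galen 15, Harke 1, Farrow 14.
Harke drops from 2 to 1.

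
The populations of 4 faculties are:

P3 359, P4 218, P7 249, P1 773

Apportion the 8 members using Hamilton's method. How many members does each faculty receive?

The standard divisor is 1599/8 ≈ 199.875.
Standard quotas: P3 1.796, P4 1.091, P7 1.246, P1 3.867.
Lower quotas: P3 1, P4 1, P7 1, P1 3 (sum 6, leaving 2 seats).
Remainders in descending order: P1 0.867, P3 0.796, P7 0.246, P4 0.091.
The surplus seats go to P1, P3.

P3 2, P4 1, P7 1, P1 4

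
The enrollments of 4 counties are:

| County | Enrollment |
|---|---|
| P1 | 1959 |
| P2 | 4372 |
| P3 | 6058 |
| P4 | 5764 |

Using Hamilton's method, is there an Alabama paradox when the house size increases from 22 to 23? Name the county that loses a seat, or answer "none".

P1

At 22 seats: P1 3, P2 5, P3 7, P4 7.
At 23 seats: P1 2, P2 6, P3 8, P4 7.
P1 drops from 3 to 2.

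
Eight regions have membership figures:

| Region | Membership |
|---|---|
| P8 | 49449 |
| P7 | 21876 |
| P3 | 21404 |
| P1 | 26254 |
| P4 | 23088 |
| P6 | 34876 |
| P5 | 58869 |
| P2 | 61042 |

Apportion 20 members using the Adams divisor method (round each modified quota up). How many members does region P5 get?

Standard divisor 296858/20 ≈ 14842.9; standard quotas: P8 3.331, P7 1.474, P3 1.442, P1 1.769, P4 1.555, P6 2.350, P5 3.966, P2 4.113.
Rounding up gives 4, 2, 2, 2, 2, 3, 4, 5 = 24 seats, so the divisor must be adjusted.
With modified divisor 20000: modified quotas P8 2.472, P7 1.094, P3 1.070, P1 1.313, P4 1.154, P6 1.744, P5 2.943, P2 3.052.
Rounding up: P8 3, P7 2, P3 2, P1 2, P4 2, P6 2, P5 3, P2 4 (total 20).
P5 receives 3.

3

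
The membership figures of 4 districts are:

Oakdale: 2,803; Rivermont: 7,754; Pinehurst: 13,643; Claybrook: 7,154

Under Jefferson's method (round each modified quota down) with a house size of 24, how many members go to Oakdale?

2

Standard divisor 31354/24 ≈ 1306.417; standard quotas: Oakdale 2.146, Rivermont 5.935, Pinehurst 10.443, Claybrook 5.476.
Rounding down gives 2, 5, 10, 5 = 22 seats, so the divisor must be adjusted.
With modified divisor 1200: modified quotas Oakdale 2.336, Rivermont 6.462, Pinehurst 11.369, Claybrook 5.962.
Rounding down: Oakdale 2, Rivermont 6, Pinehurst 11, Claybrook 5 (total 24).
Oakdale receives 2.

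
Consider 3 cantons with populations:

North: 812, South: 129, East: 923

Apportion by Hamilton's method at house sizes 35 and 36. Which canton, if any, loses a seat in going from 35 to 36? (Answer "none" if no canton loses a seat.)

At 35 seats: North 15, South 3, East 17.
At 36 seats: North 16, South 2, East 18.
South drops from 3 to 2.

South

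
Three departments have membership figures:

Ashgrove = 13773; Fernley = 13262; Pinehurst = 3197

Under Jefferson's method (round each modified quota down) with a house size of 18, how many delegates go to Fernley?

Standard divisor 30232/18 ≈ 1679.556; standard quotas: Ashgrove 8.200, Fernley 7.896, Pinehurst 1.903.
Rounding down gives 8, 7, 1 = 16 seats, so the divisor must be adjusted.
With modified divisor 1560: modified quotas Ashgrove 8.829, Fernley 8.501, Pinehurst 2.049.
Rounding down: Ashgrove 8, Fernley 8, Pinehurst 2 (total 18).
Fernley receives 8.

8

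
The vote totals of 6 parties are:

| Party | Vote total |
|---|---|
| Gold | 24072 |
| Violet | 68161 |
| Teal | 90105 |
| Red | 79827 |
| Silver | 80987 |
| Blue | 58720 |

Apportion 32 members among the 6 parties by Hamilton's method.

Gold: 2; Violet: 5; Teal: 7; Red: 6; Silver: 7; Blue: 5

Total 401872; standard divisor 401872/32 ≈ 12558.5.
Standard quotas: Gold 1.9168, Violet 5.4275, Teal 7.1748, Red 6.3564, Silver 6.4488, Blue 4.6757.
Lower quotas: Gold 1, Violet 5, Teal 7, Red 6, Silver 6, Blue 4 (sum 29, leaving 3 seats).
Remainders in descending order: Gold 0.9168, Blue 0.6757, Silver 0.4488, Violet 0.4275, Red 0.3564, Teal 0.1748.
The surplus seats go to Gold, Blue, Silver.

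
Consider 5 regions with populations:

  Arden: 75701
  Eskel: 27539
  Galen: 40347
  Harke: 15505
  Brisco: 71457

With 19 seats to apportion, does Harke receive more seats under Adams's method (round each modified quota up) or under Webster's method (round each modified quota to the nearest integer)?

Adams

Adams: Arden 6, Eskel 2, Galen 3, Harke 2, Brisco 6.
Webster: Arden 7, Eskel 2, Galen 3, Harke 1, Brisco 6.
Harke gets 2 under Adams and 1 under Webster.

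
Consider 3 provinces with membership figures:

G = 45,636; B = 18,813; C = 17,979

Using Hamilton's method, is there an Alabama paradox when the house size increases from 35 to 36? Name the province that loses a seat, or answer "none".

At 35 seats: G 19, B 8, C 8.
At 36 seats: G 20, B 8, C 8.
No province's allocation decreased.

none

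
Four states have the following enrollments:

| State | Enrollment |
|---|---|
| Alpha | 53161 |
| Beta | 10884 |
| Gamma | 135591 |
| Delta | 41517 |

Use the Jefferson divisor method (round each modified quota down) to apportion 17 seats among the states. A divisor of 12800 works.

Alpha: 4, Beta: 0, Gamma: 10, Delta: 3

With modified divisor 12800: modified quotas Alpha 4.153, Beta 0.850, Gamma 10.593, Delta 3.244.
Rounding down: Alpha 4, Beta 0, Gamma 10, Delta 3 (total 17).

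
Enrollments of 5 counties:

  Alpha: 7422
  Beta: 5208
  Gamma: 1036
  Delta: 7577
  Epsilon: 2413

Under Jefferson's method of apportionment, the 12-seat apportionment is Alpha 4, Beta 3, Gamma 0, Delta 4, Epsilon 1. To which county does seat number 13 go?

Priority for the next seat is population ÷ (current seats + 1).
Priorities: Alpha 1484.400, Beta 1302.000, Gamma 1036.000, Delta 1515.400, Epsilon 1206.500.
Highest priority: Delta.

Delta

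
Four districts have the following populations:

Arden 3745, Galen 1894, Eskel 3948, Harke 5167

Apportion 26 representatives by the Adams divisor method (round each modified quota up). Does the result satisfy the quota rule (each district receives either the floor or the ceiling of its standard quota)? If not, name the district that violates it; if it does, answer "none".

Standard quotas: Arden 6.600, Galen 3.338, Eskel 6.957, Harke 9.105.
Adams allocation: Arden 6, Galen 4, Eskel 7, Harke 9.
Every allocation lies between the lower and upper quota.

none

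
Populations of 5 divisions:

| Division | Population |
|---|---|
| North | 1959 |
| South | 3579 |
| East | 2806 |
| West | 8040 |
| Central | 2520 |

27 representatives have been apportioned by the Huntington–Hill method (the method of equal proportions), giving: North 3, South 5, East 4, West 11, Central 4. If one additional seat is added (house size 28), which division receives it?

Priority for the next seat is population ÷ (√(s·(s+1))).
Priorities: North 565.515, South 653.433, East 627.441, West 699.792, Central 563.489.
Highest priority: West.

West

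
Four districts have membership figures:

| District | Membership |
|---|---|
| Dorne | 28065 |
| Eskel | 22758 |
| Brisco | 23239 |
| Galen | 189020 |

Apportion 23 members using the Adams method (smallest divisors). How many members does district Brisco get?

2

Standard divisor 263082/23 ≈ 11438.348; standard quotas: Dorne 2.454, Eskel 1.990, Brisco 2.032, Galen 16.525.
Rounding up gives 3, 2, 3, 17 = 25 seats, so the divisor must be adjusted.
With modified divisor 12200: modified quotas Dorne 2.300, Eskel 1.865, Brisco 1.905, Galen 15.493.
Rounding up: Dorne 3, Eskel 2, Brisco 2, Galen 16 (total 23).
Brisco receives 2.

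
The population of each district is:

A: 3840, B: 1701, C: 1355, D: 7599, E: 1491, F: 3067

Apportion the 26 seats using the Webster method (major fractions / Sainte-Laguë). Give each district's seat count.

A 5, B 2, C 2, D 11, E 2, F 4

Standard divisor 19053/26 ≈ 732.808; standard quotas: A 5.240, B 2.321, C 1.849, D 10.370, E 2.035, F 4.185.
Rounding to the nearest integer gives 5, 2, 2, 10, 2, 4 = 25 seats, so the divisor must be adjusted.
With modified divisor 710: modified quotas A 5.408, B 2.396, C 1.908, D 10.703, E 2.100, F 4.320.
Rounding to the nearest integer: A 5, B 2, C 2, D 11, E 2, F 4 (total 26).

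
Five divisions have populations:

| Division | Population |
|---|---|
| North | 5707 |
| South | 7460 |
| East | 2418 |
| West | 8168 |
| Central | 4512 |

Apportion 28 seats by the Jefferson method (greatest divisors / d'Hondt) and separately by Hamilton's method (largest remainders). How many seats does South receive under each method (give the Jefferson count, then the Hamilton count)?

8 and 7

Jefferson: North 6, South 8, East 2, West 8, Central 4.
Hamilton: North 6, South 7, East 2, West 8, Central 5.
South gets 8 under Jefferson and 7 under Hamilton.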